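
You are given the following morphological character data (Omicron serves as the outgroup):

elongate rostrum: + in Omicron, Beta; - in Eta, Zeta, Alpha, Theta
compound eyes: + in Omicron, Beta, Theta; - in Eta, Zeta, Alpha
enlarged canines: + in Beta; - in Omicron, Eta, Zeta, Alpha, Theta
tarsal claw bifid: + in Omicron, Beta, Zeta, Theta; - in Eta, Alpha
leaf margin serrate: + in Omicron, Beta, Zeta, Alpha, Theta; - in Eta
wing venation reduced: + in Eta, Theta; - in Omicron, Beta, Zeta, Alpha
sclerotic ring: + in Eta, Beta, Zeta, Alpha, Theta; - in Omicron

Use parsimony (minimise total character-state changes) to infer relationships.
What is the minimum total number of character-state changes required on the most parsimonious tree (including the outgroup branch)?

8

Character polarity is set by the outgroup: the derived state is whichever differs from the outgroup's state, so for elongate rostrum, compound eyes, tarsal claw bifid, leaf margin serrate the derived state is '-', and for the remaining characters it is '+'.
elongate rostrum (derived state '-') is shared by Alpha, Eta, Theta, and Zeta — a synapomorphy uniting that clade.
compound eyes: derived state '-' in Alpha, Eta, and Zeta only — synapomorphy for {Alpha, Eta, Zeta}.
enlarged canines (derived state '+') is unique to Beta (autapomorphy; uninformative for grouping).
tarsal claw bifid: derived state '-' in Alpha and Eta only — synapomorphy for {Alpha, Eta}.
leaf margin serrate (derived state '-') is unique to Eta (autapomorphy; uninformative for grouping).
wing venation reduced (state '+') occurs in Eta and Theta but conflicts with the nesting implied by the other characters — most parsimoniously interpreted as homoplasy.
All ingroup taxa share the derived state '+' for sclerotic ring; it defines the ingroup but does not resolve relationships within it.
Most parsimonious ingroup topology: ((((Eta,Alpha),Zeta),Theta),Beta).
Changes per character on this tree: elongate rostrum: 1; compound eyes: 1; enlarged canines: 1; tarsal claw bifid: 1; leaf margin serrate: 1; wing venation reduced: 2; sclerotic ring: 1.
Total = 8.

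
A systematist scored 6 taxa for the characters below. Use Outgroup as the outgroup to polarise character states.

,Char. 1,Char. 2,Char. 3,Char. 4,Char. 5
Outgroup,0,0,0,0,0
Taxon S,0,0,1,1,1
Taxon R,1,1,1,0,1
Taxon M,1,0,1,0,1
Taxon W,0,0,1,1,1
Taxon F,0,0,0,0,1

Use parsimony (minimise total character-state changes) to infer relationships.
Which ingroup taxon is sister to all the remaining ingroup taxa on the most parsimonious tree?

The outgroup has state '0' for every character, so '1' is the derived state throughout.
Char. 1 (derived state '1') is shared by Taxon M and Taxon R — a synapomorphy uniting that clade.
Char. 2 (derived state '1') is unique to Taxon R (autapomorphy; uninformative for grouping).
Char. 3 (derived state '1') is shared by Taxon M, Taxon R, Taxon S, and Taxon W — a synapomorphy uniting that clade.
Only Taxon S and Taxon W show the derived state '1' for Char. 4, supporting them as a clade.
All ingroup taxa share the derived state '1' for Char. 5; it defines the ingroup but does not resolve relationships within it.
Most parsimonious ingroup topology: (((Taxon S,Taxon W),(Taxon R,Taxon M)),Taxon F).
Taxon F is sister to the clade containing all other ingroup taxa, so it is the earliest-diverging (most basal) ingroup lineage.

Taxon F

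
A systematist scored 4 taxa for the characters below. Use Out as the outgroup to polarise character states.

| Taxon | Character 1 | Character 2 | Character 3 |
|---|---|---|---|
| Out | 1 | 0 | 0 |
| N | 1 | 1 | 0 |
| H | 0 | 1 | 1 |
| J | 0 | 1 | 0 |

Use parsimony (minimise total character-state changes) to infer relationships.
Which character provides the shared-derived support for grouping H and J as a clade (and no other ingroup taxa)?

Character 1

Character polarity is set by the outgroup: the derived state is whichever differs from the outgroup's state, so for Character 1 the derived state is '0', and for the remaining characters it is '1'.
Character 1 (derived state '0') is shared by H and J — a synapomorphy uniting that clade.
All ingroup taxa share the derived state '1' for Character 2; it defines the ingroup but does not resolve relationships within it.
Character 3 (derived state '1') is unique to H (autapomorphy; uninformative for grouping).
Most parsimonious ingroup topology: (N,(H,J)).
The clade {H, J} is supported by Character 1: its derived state '0' occurs in exactly those taxa and in no other taxon (including the outgroup).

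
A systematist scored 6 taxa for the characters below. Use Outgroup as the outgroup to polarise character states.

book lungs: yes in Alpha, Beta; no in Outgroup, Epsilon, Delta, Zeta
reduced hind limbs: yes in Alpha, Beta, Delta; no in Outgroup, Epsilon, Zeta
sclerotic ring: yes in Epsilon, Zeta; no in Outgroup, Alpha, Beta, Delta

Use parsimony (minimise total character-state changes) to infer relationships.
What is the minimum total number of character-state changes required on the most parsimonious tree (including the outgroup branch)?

3

The outgroup has state 'no' for every character, so 'yes' is the derived state throughout.
book lungs (derived state 'yes') is shared by Alpha and Beta — a synapomorphy uniting that clade.
reduced hind limbs: derived state 'yes' in Alpha, Beta, and Delta only — synapomorphy for {Alpha, Beta, Delta}.
sclerotic ring: derived state 'yes' in Epsilon and Zeta only — synapomorphy for {Epsilon, Zeta}.
Most parsimonious ingroup topology: (((Alpha,Beta),Delta),(Epsilon,Zeta)).
Changes per character on this tree: book lungs: 1; reduced hind limbs: 1; sclerotic ring: 1.
Total = 3.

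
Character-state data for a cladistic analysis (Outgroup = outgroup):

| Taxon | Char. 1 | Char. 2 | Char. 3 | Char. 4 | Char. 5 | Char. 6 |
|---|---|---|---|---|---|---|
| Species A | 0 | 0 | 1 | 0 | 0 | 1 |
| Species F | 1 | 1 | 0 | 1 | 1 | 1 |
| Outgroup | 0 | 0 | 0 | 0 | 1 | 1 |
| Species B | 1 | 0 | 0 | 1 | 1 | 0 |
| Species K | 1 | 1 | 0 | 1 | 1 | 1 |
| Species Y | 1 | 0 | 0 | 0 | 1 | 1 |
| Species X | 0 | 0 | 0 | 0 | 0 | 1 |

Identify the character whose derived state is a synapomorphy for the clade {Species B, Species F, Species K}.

Char. 4

Character polarity is set by the outgroup: the derived state is whichever differs from the outgroup's state, so for Char. 5, Char. 6 the derived state is '0', and for the remaining characters it is '1'.
Char. 1: derived state '1' in Species B, Species F, Species K, and Species Y only — synapomorphy for {Species B, Species F, Species K, Species Y}.
Char. 2: derived state '1' in Species F and Species K only — synapomorphy for {Species F, Species K}.
Char. 3: derived state '1' in Species A only — an autapomorphy, so it tells us nothing about relationships among taxa.
Char. 4: derived state '1' in Species B, Species F, and Species K only — synapomorphy for {Species B, Species F, Species K}.
Char. 5 (derived state '0') is shared by Species A and Species X — a synapomorphy uniting that clade.
Char. 6 (derived state '0') is unique to Species B (autapomorphy; uninformative for grouping).
Most parsimonious ingroup topology: ((Species Y,((Species F,Species K),Species B)),(Species X,Species A)).
The clade {Species B, Species F, Species K} is supported by Char. 4: its derived state '1' occurs in exactly those taxa and in no other taxon (including the outgroup).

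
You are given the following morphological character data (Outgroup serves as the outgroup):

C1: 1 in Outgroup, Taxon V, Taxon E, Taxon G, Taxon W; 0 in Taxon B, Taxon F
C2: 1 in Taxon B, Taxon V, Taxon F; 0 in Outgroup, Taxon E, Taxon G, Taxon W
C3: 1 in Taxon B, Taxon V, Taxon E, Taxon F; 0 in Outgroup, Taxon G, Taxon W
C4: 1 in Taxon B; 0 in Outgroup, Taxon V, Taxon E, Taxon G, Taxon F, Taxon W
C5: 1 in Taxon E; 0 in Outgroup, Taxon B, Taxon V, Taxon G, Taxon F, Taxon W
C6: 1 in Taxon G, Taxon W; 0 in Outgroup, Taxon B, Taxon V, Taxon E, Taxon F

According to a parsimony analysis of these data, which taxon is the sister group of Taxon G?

Character polarity is set by the outgroup: the derived state is whichever differs from the outgroup's state, so for C1 the derived state is '0', and for the remaining characters it is '1'.
C1: derived state '0' in Taxon B and Taxon F only — synapomorphy for {Taxon B, Taxon F}.
Only Taxon B, Taxon F, and Taxon V show the derived state '1' for C2, supporting them as a clade.
C3: derived state '1' in Taxon B, Taxon E, Taxon F, and Taxon V only — synapomorphy for {Taxon B, Taxon E, Taxon F, Taxon V}.
C4 (derived state '1') is unique to Taxon B (autapomorphy; uninformative for grouping).
C5 (derived state '1') is unique to Taxon E (autapomorphy; uninformative for grouping).
C6: derived state '1' in Taxon G and Taxon W only — synapomorphy for {Taxon G, Taxon W}.
Most parsimonious ingroup topology: ((((Taxon B,Taxon F),Taxon V),Taxon E),(Taxon G,Taxon W)).
Taxon G and Taxon W form a cherry on this tree, so they are sister taxa.

Taxon W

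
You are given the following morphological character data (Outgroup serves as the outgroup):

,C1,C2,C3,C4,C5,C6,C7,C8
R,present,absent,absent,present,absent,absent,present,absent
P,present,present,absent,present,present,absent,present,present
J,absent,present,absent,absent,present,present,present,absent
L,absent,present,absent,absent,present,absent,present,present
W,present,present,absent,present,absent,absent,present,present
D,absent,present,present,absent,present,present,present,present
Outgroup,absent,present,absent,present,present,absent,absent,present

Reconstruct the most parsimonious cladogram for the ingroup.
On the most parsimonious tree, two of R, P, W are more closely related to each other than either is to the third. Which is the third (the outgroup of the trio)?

P

Character polarity is set by the outgroup: the derived state is whichever differs from the outgroup's state, so for C2, C4, C5, C8 the derived state is 'absent', and for the remaining characters it is 'present'.
C1 (derived state 'present') is shared by P, R, and W — a synapomorphy uniting that clade.
C2 (derived state 'absent') is unique to R (autapomorphy; uninformative for grouping).
C3 (derived state 'present') is unique to D (autapomorphy; uninformative for grouping).
Only D, J, and L show the derived state 'absent' for C4, supporting them as a clade.
C5: derived state 'absent' in R and W only — synapomorphy for {R, W}.
C6 (derived state 'present') is shared by D and J — a synapomorphy uniting that clade.
All ingroup taxa share the derived state 'present' for C7; it defines the ingroup but does not resolve relationships within it.
C8 groups J and R, which is incompatible with the clades supported by the remaining characters; treating it as convergent (homoplasy) costs fewer steps than any alternative tree.
Most parsimonious ingroup topology: ((L,(D,J)),(P,(R,W))).
W and R share a more recent common ancestor with each other than either does with P, so P is the least closely related of the three.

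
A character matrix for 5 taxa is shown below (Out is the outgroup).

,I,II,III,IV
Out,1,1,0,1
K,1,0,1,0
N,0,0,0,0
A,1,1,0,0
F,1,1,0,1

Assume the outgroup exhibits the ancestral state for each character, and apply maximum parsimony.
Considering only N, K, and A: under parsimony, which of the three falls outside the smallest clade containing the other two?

Character polarity is set by the outgroup: the derived state is whichever differs from the outgroup's state, so for I, II, IV the derived state is '0', and for the remaining characters it is '1'.
I (derived state '0') is unique to N (autapomorphy; uninformative for grouping).
Only K and N show the derived state '0' for II, supporting them as a clade.
III: derived state '1' in K only — an autapomorphy, so it tells us nothing about relationships among taxa.
IV: derived state '0' in A, K, and N only — synapomorphy for {A, K, N}.
Most parsimonious ingroup topology: (((K,N),A),F).
N and K share a more recent common ancestor with each other than either does with A, so A is the least closely related of the three.

A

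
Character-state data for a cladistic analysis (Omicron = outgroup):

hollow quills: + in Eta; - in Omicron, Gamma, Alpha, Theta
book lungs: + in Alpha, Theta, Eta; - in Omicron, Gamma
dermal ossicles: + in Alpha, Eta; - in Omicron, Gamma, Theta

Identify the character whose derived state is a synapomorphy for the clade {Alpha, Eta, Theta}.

The outgroup has state '-' for every character, so '+' is the derived state throughout.
hollow quills: derived state '+' in Eta only — an autapomorphy, so it tells us nothing about relationships among taxa.
book lungs (derived state '+') is shared by Alpha, Eta, and Theta — a synapomorphy uniting that clade.
dermal ossicles (derived state '+') is shared by Alpha and Eta — a synapomorphy uniting that clade.
Most parsimonious ingroup topology: (Gamma,((Alpha,Eta),Theta)).
The clade {Alpha, Eta, Theta} is supported by book lungs: its derived state '+' occurs in exactly those taxa and in no other taxon (including the outgroup).

book lungs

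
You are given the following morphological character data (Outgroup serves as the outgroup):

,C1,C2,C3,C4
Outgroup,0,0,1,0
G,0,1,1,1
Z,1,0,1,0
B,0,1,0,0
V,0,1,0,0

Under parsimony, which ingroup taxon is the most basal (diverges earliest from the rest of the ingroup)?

Character polarity is set by the outgroup: the derived state is whichever differs from the outgroup's state, so for C3 the derived state is '0', and for the remaining characters it is '1'.
C1: derived state '1' in Z only — an autapomorphy, so it tells us nothing about relationships among taxa.
Only B, G, and V show the derived state '1' for C2, supporting them as a clade.
Only B and V show the derived state '0' for C3, supporting them as a clade.
C4: derived state '1' in G only — an autapomorphy, so it tells us nothing about relationships among taxa.
Most parsimonious ingroup topology: ((G,(B,V)),Z).
Z is sister to the clade containing all other ingroup taxa, so it is the earliest-diverging (most basal) ingroup lineage.

Z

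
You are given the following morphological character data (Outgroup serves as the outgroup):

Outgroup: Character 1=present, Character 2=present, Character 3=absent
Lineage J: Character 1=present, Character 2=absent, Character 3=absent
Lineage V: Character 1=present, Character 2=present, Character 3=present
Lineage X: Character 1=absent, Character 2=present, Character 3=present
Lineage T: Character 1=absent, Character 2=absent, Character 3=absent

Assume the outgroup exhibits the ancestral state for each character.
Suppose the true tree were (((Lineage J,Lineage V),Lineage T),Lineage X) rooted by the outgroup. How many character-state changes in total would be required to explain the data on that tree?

6

Map each character onto (((Lineage J,Lineage V),Lineage T),Lineage X) (rooted by Outgroup) and count the minimum state changes it requires (Fitch parsimony):
Character 1: 2; Character 2: 2; Character 3: 2.
Total tree length = 6.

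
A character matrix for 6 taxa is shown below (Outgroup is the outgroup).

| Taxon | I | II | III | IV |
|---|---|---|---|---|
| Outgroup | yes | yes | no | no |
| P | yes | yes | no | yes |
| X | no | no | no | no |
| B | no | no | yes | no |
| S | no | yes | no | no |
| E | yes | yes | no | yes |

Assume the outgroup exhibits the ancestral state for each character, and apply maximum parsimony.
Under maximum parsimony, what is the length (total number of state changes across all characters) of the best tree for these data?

Character polarity is set by the outgroup: the derived state is whichever differs from the outgroup's state, so for I, II the derived state is 'no', and for the remaining characters it is 'yes'.
Only B, S, and X show the derived state 'no' for I, supporting them as a clade.
II: derived state 'no' in B and X only — synapomorphy for {B, X}.
III: derived state 'yes' in B only — an autapomorphy, so it tells us nothing about relationships among taxa.
Only E and P show the derived state 'yes' for IV, supporting them as a clade.
Most parsimonious ingroup topology: ((P,E),((X,B),S)).
Changes per character on this tree: I: 1; II: 1; III: 1; IV: 1.
Total = 4.

4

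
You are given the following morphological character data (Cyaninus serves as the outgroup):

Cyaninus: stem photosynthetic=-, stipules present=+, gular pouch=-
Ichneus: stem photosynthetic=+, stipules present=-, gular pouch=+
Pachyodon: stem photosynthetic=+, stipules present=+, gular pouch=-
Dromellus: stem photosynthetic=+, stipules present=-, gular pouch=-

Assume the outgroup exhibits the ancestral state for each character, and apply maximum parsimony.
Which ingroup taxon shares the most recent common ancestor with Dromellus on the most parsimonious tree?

Ichneus

Character polarity is set by the outgroup: the derived state is whichever differs from the outgroup's state, so for stipules present the derived state is '-', and for the remaining characters it is '+'.
All ingroup taxa share the derived state '+' for stem photosynthetic; it defines the ingroup but does not resolve relationships within it.
Only Dromellus and Ichneus show the derived state '-' for stipules present, supporting them as a clade.
gular pouch (derived state '+') is unique to Ichneus (autapomorphy; uninformative for grouping).
Most parsimonious ingroup topology: ((Ichneus,Dromellus),Pachyodon).
Dromellus and Ichneus form a cherry on this tree, so they are sister taxa.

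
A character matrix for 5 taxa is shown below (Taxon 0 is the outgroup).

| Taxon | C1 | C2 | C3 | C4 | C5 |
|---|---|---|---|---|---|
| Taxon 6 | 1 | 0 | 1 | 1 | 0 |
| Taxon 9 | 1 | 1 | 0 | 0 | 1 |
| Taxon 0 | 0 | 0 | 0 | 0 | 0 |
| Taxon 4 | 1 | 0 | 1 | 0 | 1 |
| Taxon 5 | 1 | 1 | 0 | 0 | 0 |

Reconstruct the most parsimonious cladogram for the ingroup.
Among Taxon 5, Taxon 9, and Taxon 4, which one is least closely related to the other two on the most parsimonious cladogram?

Taxon 4

The outgroup has state '0' for every character, so '1' is the derived state throughout.
C1 (derived state '1') is shared by all ingroup taxa — unites the whole ingroup.
Only Taxon 5 and Taxon 9 show the derived state '1' for C2, supporting them as a clade.
Only Taxon 4 and Taxon 6 show the derived state '1' for C3, supporting them as a clade.
C4: derived state '1' in Taxon 6 only — an autapomorphy, so it tells us nothing about relationships among taxa.
C5 groups Taxon 4 and Taxon 9, which is incompatible with the clades supported by the remaining characters; treating it as convergent (homoplasy) costs fewer steps than any alternative tree.
Most parsimonious ingroup topology: ((Taxon 9,Taxon 5),(Taxon 4,Taxon 6)).
Taxon 5 and Taxon 9 share a more recent common ancestor with each other than either does with Taxon 4, so Taxon 4 is the least closely related of the three.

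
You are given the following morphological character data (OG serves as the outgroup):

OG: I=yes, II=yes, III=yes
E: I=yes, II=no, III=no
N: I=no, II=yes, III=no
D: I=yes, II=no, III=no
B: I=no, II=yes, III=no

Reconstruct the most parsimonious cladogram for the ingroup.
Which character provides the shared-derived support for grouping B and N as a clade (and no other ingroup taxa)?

I

The outgroup has state 'yes' for every character, so 'no' is the derived state throughout.
I: derived state 'no' in B and N only — synapomorphy for {B, N}.
II: derived state 'no' in D and E only — synapomorphy for {D, E}.
All ingroup taxa share the derived state 'no' for III; it defines the ingroup but does not resolve relationships within it.
Most parsimonious ingroup topology: ((E,D),(N,B)).
The clade {B, N} is supported by I: its derived state 'no' occurs in exactly those taxa and in no other taxon (including the outgroup).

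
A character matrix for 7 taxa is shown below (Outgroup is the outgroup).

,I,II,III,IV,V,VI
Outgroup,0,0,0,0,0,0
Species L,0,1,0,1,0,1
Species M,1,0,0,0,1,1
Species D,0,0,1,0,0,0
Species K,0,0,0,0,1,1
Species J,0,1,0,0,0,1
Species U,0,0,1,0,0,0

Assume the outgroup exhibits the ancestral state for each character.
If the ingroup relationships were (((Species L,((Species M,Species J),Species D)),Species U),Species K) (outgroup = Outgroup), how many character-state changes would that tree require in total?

11

Map each character onto (((Species L,((Species M,Species J),Species D)),Species U),Species K) (rooted by Outgroup) and count the minimum state changes it requires (Fitch parsimony):
I: 1; II: 2; III: 2; IV: 1; V: 2; VI: 3.
Total tree length = 11.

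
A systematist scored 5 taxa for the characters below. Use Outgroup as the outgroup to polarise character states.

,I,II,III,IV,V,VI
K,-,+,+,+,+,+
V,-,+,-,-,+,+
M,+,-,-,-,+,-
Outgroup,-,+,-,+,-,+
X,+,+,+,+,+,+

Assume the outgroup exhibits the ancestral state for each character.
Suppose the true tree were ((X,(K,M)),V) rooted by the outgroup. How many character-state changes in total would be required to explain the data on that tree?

9

Map each character onto ((X,(K,M)),V) (rooted by Outgroup) and count the minimum state changes it requires (Fitch parsimony):
I: 2; II: 1; III: 2; IV: 2; V: 1; VI: 1.
Total tree length = 9.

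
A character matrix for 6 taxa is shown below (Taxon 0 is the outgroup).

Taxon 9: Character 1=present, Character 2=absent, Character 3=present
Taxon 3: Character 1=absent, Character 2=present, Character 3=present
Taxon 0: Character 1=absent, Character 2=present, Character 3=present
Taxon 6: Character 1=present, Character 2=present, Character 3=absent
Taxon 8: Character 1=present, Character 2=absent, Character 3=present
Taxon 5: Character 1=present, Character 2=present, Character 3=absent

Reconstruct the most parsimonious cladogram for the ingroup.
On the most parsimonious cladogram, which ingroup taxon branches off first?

Character polarity is set by the outgroup: the derived state is whichever differs from the outgroup's state, so for Character 2, Character 3 the derived state is 'absent', and for the remaining characters it is 'present'.
Only Taxon 5, Taxon 6, Taxon 8, and Taxon 9 show the derived state 'present' for Character 1, supporting them as a clade.
Character 2 (derived state 'absent') is shared by Taxon 8 and Taxon 9 — a synapomorphy uniting that clade.
Character 3: derived state 'absent' in Taxon 5 and Taxon 6 only — synapomorphy for {Taxon 5, Taxon 6}.
Most parsimonious ingroup topology: (((Taxon 8,Taxon 9),(Taxon 6,Taxon 5)),Taxon 3).
Taxon 3 is sister to the clade containing all other ingroup taxa, so it is the earliest-diverging (most basal) ingroup lineage.

Taxon 3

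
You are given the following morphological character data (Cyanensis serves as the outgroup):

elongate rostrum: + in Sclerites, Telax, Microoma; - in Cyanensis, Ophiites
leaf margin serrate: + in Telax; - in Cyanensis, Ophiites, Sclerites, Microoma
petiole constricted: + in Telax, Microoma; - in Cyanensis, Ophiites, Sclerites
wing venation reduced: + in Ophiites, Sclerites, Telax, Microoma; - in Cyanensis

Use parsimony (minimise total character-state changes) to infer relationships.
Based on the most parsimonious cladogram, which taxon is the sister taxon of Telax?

The outgroup has state '-' for every character, so '+' is the derived state throughout.
Only Microoma, Sclerites, and Telax show the derived state '+' for elongate rostrum, supporting them as a clade.
leaf margin serrate: derived state '+' in Telax only — an autapomorphy, so it tells us nothing about relationships among taxa.
petiole constricted: derived state '+' in Microoma and Telax only — synapomorphy for {Microoma, Telax}.
All ingroup taxa share the derived state '+' for wing venation reduced; it defines the ingroup but does not resolve relationships within it.
Most parsimonious ingroup topology: (Ophiites,(Sclerites,(Telax,Microoma))).
Telax and Microoma form a cherry on this tree, so they are sister taxa.

Microoma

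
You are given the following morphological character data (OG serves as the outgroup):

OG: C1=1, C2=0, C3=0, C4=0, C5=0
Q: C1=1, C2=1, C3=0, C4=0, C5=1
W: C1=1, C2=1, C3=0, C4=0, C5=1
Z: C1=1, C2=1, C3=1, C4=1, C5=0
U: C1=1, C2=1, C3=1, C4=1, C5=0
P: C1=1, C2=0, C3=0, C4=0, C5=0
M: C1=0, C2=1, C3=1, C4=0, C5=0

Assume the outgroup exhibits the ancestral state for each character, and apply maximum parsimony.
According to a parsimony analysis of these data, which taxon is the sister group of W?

Q

Character polarity is set by the outgroup: the derived state is whichever differs from the outgroup's state, so for C1 the derived state is '0', and for the remaining characters it is '1'.
C1: derived state '0' in M only — an autapomorphy, so it tells us nothing about relationships among taxa.
C2 (derived state '1') is shared by M, Q, U, W, and Z — a synapomorphy uniting that clade.
Only M, U, and Z show the derived state '1' for C3, supporting them as a clade.
C4 (derived state '1') is shared by U and Z — a synapomorphy uniting that clade.
C5 (derived state '1') is shared by Q and W — a synapomorphy uniting that clade.
Most parsimonious ingroup topology: (((Q,W),((Z,U),M)),P).
W and Q form a cherry on this tree, so they are sister taxa.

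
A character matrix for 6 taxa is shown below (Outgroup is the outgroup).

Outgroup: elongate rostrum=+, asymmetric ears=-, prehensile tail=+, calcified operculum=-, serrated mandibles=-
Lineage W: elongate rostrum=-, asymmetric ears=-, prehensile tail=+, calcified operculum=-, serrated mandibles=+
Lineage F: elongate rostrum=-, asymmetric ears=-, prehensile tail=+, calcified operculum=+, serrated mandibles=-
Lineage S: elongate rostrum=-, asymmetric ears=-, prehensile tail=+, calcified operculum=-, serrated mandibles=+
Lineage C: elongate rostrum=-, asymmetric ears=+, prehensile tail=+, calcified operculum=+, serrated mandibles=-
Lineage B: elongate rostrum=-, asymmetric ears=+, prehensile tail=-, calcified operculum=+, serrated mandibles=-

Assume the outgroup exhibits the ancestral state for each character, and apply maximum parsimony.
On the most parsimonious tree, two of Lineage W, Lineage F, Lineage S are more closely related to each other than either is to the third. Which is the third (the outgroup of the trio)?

Character polarity is set by the outgroup: the derived state is whichever differs from the outgroup's state, so for elongate rostrum, prehensile tail the derived state is '-', and for the remaining characters it is '+'.
All ingroup taxa share the derived state '-' for elongate rostrum; it defines the ingroup but does not resolve relationships within it.
asymmetric ears (derived state '+') is shared by Lineage B and Lineage C — a synapomorphy uniting that clade.
prehensile tail (derived state '-') is unique to Lineage B (autapomorphy; uninformative for grouping).
calcified operculum: derived state '+' in Lineage B, Lineage C, and Lineage F only — synapomorphy for {Lineage B, Lineage C, Lineage F}.
Only Lineage S and Lineage W show the derived state '+' for serrated mandibles, supporting them as a clade.
Most parsimonious ingroup topology: ((Lineage W,Lineage S),(Lineage F,(Lineage C,Lineage B))).
Lineage W and Lineage S share a more recent common ancestor with each other than either does with Lineage F, so Lineage F is the least closely related of the three.

Lineage F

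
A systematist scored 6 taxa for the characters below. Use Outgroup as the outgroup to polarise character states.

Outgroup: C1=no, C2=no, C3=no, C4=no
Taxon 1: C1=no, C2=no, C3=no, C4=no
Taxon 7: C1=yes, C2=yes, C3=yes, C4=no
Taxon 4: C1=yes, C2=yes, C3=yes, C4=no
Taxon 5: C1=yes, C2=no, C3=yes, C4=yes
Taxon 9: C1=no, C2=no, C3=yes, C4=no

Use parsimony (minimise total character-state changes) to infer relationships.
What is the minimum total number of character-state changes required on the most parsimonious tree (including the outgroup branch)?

4

The outgroup has state 'no' for every character, so 'yes' is the derived state throughout.
C1: derived state 'yes' in Taxon 4, Taxon 5, and Taxon 7 only — synapomorphy for {Taxon 4, Taxon 5, Taxon 7}.
Only Taxon 4 and Taxon 7 show the derived state 'yes' for C2, supporting them as a clade.
Only Taxon 4, Taxon 5, Taxon 7, and Taxon 9 show the derived state 'yes' for C3, supporting them as a clade.
C4: derived state 'yes' in Taxon 5 only — an autapomorphy, so it tells us nothing about relationships among taxa.
Most parsimonious ingroup topology: (Taxon 1,(((Taxon 7,Taxon 4),Taxon 5),Taxon 9)).
Changes per character on this tree: C1: 1; C2: 1; C3: 1; C4: 1.
Total = 4.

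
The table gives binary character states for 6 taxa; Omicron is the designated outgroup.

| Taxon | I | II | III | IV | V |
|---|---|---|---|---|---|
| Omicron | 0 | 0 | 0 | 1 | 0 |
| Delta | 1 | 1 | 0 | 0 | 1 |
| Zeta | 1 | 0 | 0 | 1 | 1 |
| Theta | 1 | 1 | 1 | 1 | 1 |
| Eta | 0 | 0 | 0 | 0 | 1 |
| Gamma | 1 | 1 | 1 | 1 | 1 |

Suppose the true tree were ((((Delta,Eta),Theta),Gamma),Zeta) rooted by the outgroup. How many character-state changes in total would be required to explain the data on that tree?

8

Map each character onto ((((Delta,Eta),Theta),Gamma),Zeta) (rooted by Omicron) and count the minimum state changes it requires (Fitch parsimony):
I: 2; II: 2; III: 2; IV: 1; V: 1.
Total tree length = 8.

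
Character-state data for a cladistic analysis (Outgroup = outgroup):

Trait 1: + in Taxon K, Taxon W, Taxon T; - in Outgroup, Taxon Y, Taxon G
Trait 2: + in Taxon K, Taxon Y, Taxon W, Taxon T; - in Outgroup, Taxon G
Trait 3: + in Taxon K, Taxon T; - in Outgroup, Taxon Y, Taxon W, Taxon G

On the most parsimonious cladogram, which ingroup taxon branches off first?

Taxon G

The outgroup has state '-' for every character, so '+' is the derived state throughout.
Trait 1 (derived state '+') is shared by Taxon K, Taxon T, and Taxon W — a synapomorphy uniting that clade.
Trait 2 (derived state '+') is shared by Taxon K, Taxon T, Taxon W, and Taxon Y — a synapomorphy uniting that clade.
Trait 3 (derived state '+') is shared by Taxon K and Taxon T — a synapomorphy uniting that clade.
Most parsimonious ingroup topology: ((((Taxon K,Taxon T),Taxon W),Taxon Y),Taxon G).
Taxon G is sister to the clade containing all other ingroup taxa, so it is the earliest-diverging (most basal) ingroup lineage.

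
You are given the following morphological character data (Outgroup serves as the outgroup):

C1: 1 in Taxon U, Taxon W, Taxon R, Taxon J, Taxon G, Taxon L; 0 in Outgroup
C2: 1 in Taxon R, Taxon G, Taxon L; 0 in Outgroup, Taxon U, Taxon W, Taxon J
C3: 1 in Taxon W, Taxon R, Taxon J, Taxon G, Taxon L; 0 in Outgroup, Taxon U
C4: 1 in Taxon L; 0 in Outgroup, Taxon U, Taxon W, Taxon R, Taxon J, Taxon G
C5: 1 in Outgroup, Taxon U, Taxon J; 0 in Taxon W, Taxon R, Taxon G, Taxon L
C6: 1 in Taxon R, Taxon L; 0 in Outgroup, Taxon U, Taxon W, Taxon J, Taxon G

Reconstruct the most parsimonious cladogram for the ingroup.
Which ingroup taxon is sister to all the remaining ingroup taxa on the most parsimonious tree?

Taxon U

Character polarity is set by the outgroup: the derived state is whichever differs from the outgroup's state, so for C5 the derived state is '0', and for the remaining characters it is '1'.
C1 (derived state '1') is shared by all ingroup taxa — unites the whole ingroup.
Only Taxon G, Taxon L, and Taxon R show the derived state '1' for C2, supporting them as a clade.
C3: derived state '1' in Taxon G, Taxon J, Taxon L, Taxon R, and Taxon W only — synapomorphy for {Taxon G, Taxon J, Taxon L, Taxon R, Taxon W}.
C4: derived state '1' in Taxon L only — an autapomorphy, so it tells us nothing about relationships among taxa.
Only Taxon G, Taxon L, Taxon R, and Taxon W show the derived state '0' for C5, supporting them as a clade.
C6: derived state '1' in Taxon L and Taxon R only — synapomorphy for {Taxon L, Taxon R}.
Most parsimonious ingroup topology: (Taxon U,((Taxon W,((Taxon R,Taxon L),Taxon G)),Taxon J)).
Taxon U is sister to the clade containing all other ingroup taxa, so it is the earliest-diverging (most basal) ingroup lineage.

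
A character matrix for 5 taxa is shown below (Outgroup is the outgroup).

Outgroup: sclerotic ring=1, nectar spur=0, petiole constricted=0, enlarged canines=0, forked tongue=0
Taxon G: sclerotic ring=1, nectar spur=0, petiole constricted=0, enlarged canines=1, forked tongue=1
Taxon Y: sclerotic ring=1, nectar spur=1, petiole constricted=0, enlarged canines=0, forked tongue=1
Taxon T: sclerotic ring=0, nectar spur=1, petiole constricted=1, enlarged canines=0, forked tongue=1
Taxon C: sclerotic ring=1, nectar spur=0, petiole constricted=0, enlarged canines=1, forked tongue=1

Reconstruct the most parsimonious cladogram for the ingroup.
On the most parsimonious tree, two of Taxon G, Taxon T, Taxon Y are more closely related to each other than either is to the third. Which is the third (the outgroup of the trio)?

Character polarity is set by the outgroup: the derived state is whichever differs from the outgroup's state, so for sclerotic ring the derived state is '0', and for the remaining characters it is '1'.
sclerotic ring: derived state '0' in Taxon T only — an autapomorphy, so it tells us nothing about relationships among taxa.
nectar spur (derived state '1') is shared by Taxon T and Taxon Y — a synapomorphy uniting that clade.
petiole constricted (derived state '1') is unique to Taxon T (autapomorphy; uninformative for grouping).
Only Taxon C and Taxon G show the derived state '1' for enlarged canines, supporting them as a clade.
forked tongue (derived state '1') is shared by all ingroup taxa — unites the whole ingroup.
Most parsimonious ingroup topology: ((Taxon G,Taxon C),(Taxon Y,Taxon T)).
Taxon Y and Taxon T share a more recent common ancestor with each other than either does with Taxon G, so Taxon G is the least closely related of the three.

Taxon G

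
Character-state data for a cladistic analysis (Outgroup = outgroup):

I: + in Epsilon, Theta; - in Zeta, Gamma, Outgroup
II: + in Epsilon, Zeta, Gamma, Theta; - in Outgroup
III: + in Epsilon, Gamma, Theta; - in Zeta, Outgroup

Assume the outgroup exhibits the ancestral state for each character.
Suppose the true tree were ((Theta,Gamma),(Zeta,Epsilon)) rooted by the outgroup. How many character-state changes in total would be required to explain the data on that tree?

Map each character onto ((Theta,Gamma),(Zeta,Epsilon)) (rooted by Outgroup) and count the minimum state changes it requires (Fitch parsimony):
I: 2; II: 1; III: 2.
Total tree length = 5.

5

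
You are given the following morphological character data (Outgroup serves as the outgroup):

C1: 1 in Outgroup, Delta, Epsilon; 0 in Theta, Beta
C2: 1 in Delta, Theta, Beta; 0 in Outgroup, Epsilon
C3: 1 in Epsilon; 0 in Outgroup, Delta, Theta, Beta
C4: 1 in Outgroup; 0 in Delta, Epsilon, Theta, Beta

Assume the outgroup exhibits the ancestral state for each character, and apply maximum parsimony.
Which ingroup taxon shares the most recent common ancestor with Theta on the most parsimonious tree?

Character polarity is set by the outgroup: the derived state is whichever differs from the outgroup's state, so for C1, C4 the derived state is '0', and for the remaining characters it is '1'.
Only Beta and Theta show the derived state '0' for C1, supporting them as a clade.
C2: derived state '1' in Beta, Delta, and Theta only — synapomorphy for {Beta, Delta, Theta}.
C3 (derived state '1') is unique to Epsilon (autapomorphy; uninformative for grouping).
All ingroup taxa share the derived state '0' for C4; it defines the ingroup but does not resolve relationships within it.
Most parsimonious ingroup topology: ((Delta,(Theta,Beta)),Epsilon).
Theta and Beta form a cherry on this tree, so they are sister taxa.

Beta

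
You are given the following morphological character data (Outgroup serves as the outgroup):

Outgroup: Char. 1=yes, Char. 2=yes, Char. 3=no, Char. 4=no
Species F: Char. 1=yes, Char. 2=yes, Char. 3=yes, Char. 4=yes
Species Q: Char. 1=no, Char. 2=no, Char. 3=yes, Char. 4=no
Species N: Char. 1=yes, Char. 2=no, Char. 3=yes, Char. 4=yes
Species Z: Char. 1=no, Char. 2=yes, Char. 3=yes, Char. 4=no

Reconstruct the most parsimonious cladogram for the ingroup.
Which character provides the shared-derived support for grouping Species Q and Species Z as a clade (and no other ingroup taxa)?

Character polarity is set by the outgroup: the derived state is whichever differs from the outgroup's state, so for Char. 1, Char. 2 the derived state is 'no', and for the remaining characters it is 'yes'.
Only Species Q and Species Z show the derived state 'no' for Char. 1, supporting them as a clade.
Char. 2 (state 'no') occurs in Species N and Species Q but conflicts with the nesting implied by the other characters — most parsimoniously interpreted as homoplasy.
Char. 3 (derived state 'yes') is shared by all ingroup taxa — unites the whole ingroup.
Char. 4: derived state 'yes' in Species F and Species N only — synapomorphy for {Species F, Species N}.
Most parsimonious ingroup topology: ((Species F,Species N),(Species Q,Species Z)).
The clade {Species Q, Species Z} is supported by Char. 1: its derived state 'no' occurs in exactly those taxa and in no other taxon (including the outgroup).

Char. 1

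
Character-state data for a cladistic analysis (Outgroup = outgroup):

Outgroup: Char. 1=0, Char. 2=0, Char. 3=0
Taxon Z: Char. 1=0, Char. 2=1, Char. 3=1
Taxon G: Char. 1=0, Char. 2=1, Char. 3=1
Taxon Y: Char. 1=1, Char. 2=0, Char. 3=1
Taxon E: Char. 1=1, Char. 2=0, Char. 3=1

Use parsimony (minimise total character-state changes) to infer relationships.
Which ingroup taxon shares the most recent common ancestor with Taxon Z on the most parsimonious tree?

Taxon G

The outgroup has state '0' for every character, so '1' is the derived state throughout.
Char. 1 (derived state '1') is shared by Taxon E and Taxon Y — a synapomorphy uniting that clade.
Char. 2 (derived state '1') is shared by Taxon G and Taxon Z — a synapomorphy uniting that clade.
Char. 3 (derived state '1') is shared by all ingroup taxa — unites the whole ingroup.
Most parsimonious ingroup topology: ((Taxon Z,Taxon G),(Taxon Y,Taxon E)).
Taxon Z and Taxon G form a cherry on this tree, so they are sister taxa.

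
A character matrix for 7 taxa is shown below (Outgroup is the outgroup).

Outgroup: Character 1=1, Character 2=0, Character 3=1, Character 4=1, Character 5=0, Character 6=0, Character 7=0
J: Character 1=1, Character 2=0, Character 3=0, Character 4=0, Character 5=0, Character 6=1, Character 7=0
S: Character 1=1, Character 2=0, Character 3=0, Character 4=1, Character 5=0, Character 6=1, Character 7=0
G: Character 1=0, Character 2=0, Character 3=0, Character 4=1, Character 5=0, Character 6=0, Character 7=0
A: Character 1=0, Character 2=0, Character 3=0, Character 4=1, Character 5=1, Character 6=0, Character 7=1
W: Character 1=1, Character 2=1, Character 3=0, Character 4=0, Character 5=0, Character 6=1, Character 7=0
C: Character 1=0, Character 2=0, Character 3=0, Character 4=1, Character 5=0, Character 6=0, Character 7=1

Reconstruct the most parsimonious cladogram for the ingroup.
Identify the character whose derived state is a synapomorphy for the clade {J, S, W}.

Character 6

Character polarity is set by the outgroup: the derived state is whichever differs from the outgroup's state, so for Character 1, Character 3, Character 4 the derived state is '0', and for the remaining characters it is '1'.
Character 1: derived state '0' in A, C, and G only — synapomorphy for {A, C, G}.
Character 2: derived state '1' in W only — an autapomorphy, so it tells us nothing about relationships among taxa.
All ingroup taxa share the derived state '0' for Character 3; it defines the ingroup but does not resolve relationships within it.
Character 4 (derived state '0') is shared by J and W — a synapomorphy uniting that clade.
Character 5 (derived state '1') is unique to A (autapomorphy; uninformative for grouping).
Character 6 (derived state '1') is shared by J, S, and W — a synapomorphy uniting that clade.
Character 7: derived state '1' in A and C only — synapomorphy for {A, C}.
Most parsimonious ingroup topology: (((J,W),S),(G,(A,C))).
The clade {J, S, W} is supported by Character 6: its derived state '1' occurs in exactly those taxa and in no other taxon (including the outgroup).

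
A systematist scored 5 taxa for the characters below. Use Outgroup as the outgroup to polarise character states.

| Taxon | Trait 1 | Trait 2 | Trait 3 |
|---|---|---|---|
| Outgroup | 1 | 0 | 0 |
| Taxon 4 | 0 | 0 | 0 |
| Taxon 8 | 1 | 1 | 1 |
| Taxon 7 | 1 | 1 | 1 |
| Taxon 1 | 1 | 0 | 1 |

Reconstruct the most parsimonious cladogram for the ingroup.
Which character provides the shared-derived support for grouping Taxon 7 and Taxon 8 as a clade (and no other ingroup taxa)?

Trait 2

Character polarity is set by the outgroup: the derived state is whichever differs from the outgroup's state, so for Trait 1 the derived state is '0', and for the remaining characters it is '1'.
Trait 1 (derived state '0') is unique to Taxon 4 (autapomorphy; uninformative for grouping).
Trait 2 (derived state '1') is shared by Taxon 7 and Taxon 8 — a synapomorphy uniting that clade.
Trait 3 (derived state '1') is shared by Taxon 1, Taxon 7, and Taxon 8 — a synapomorphy uniting that clade.
Most parsimonious ingroup topology: (Taxon 4,((Taxon 8,Taxon 7),Taxon 1)).
The clade {Taxon 7, Taxon 8} is supported by Trait 2: its derived state '1' occurs in exactly those taxa and in no other taxon (including the outgroup).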